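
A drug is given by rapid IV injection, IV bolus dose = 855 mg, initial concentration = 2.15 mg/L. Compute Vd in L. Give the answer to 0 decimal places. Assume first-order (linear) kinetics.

398 L

Vd = Dose / C₀ = 855.0 / 2.15 = 397.7 L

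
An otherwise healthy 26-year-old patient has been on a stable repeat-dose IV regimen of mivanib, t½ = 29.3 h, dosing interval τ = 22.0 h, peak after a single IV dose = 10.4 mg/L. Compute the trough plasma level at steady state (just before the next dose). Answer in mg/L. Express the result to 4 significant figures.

k = ln2 / t½ = 0.693147 / 29.3 = 0.02366 h⁻¹
e^(−kτ) = e^(−0.02366 × 22.0) = 0.5942
Accumulation ratio R = 1 / (1 − e^(−kτ)) = 1 / (1 − 0.5942) = 2.464
Steady-state trough = C₀ × R × e^(−kτ) = 10.4 × 2.464 × 0.5942 = 15.23 mg/L

15.23 mg/L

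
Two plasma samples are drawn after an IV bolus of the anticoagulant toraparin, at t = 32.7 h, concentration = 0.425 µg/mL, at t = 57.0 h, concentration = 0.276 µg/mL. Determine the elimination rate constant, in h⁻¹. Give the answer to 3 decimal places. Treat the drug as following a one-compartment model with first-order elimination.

0.018 h⁻¹

k = ln(C₁/C₂) / (t₂ − t₁) = ln(0.425/0.276) / (57.0 − 32.7)
  = 0.4317 / 24.30 = 0.01777 h⁻¹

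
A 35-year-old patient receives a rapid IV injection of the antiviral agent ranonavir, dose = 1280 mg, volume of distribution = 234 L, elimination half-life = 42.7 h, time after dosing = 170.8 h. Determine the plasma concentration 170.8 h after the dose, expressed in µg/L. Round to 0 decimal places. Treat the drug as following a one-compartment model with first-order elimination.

342 µg/L

C₀ = Dose / Vd = 1280 / 234 = 5.470 mg/L
k = ln2 / t½ = 0.693147 / 42.7 = 0.01623 h⁻¹
t / t½ = 170.8 / 42.7 = 4 half-lives
C = C₀ × (1/2)^4 = 5.470 × 0.06250 = 0.3419 mg/L
Convert: 0.3419 mg/L × 1000 = 341.9 µg/L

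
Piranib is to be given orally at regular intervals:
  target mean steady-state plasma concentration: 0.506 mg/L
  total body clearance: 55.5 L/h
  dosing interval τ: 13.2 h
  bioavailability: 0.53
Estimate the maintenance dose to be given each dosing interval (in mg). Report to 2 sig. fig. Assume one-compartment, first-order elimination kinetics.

At steady state, F × (Dose/τ) = Css × CL.
Dose = Css × CL × τ / F = 0.506 × 55.50 × 13.2 / 0.53 = 699.4 mg

700 mg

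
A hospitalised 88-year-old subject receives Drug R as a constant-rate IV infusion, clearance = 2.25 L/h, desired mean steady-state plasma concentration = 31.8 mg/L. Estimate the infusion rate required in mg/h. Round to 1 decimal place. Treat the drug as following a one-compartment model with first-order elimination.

At steady state, infusion rate R₀ = Css × CL = 31.8 × 2.250 = 71.55 mg/h

71.6 mg/h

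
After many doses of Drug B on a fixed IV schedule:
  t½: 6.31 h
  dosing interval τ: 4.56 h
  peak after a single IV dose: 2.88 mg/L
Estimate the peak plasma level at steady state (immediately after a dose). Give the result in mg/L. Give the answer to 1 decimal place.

k = ln2 / t½ = 0.693147 / 6.31 = 0.1098 h⁻¹
e^(−kτ) = e^(−0.1098 × 4.56) = 0.6061
Accumulation ratio R = 1 / (1 − e^(−kτ)) = 1 / (1 − 0.6061) = 2.539
Steady-state peak = C₀ × R = 2.88 × 2.539 = 7.312 mg/L

7.3 mg/L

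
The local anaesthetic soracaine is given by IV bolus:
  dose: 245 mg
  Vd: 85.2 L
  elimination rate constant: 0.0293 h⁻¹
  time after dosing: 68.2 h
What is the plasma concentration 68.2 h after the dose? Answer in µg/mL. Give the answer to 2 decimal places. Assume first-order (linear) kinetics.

0.39 µg/mL

C₀ = Dose / Vd = 245.0 / 85.2 = 2.876 mg/L
C = C₀ · e^(−k·t) = 2.876 × e^(−0.02930 × 68.2)
  = 2.876 × 0.1356 = 0.3900 mg/L
(0.3900 mg/L = 0.3900 µg/mL)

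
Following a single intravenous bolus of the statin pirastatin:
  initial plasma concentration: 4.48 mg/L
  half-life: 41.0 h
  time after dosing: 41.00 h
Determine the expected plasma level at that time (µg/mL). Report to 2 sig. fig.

2.2 µg/mL

k = ln2 / t½ = 0.693147 / 41.0 = 0.01691 h⁻¹
t / t½ = 41.00 / 41.0 = 1 half-lives
C = C₀ × (1/2)^1 = 4.480 × 0.5000 = 2.240 mg/L
(2.240 mg/L = 2.240 µg/mL)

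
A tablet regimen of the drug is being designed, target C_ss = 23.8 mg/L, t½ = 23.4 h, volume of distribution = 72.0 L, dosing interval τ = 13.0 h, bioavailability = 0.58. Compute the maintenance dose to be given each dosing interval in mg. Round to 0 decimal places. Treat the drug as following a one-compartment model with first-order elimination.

1138 mg

k = ln2 / t½ = 0.693147 / 23.4 = 0.02962 h⁻¹
CL = k × Vd = 0.02962 × 72.0 = 2.133 L/h
At steady state, F × (Dose/τ) = Css × CL.
Dose = Css × CL × τ / F = 23.8 × 2.133 × 13.0 / 0.58 = 1138 mg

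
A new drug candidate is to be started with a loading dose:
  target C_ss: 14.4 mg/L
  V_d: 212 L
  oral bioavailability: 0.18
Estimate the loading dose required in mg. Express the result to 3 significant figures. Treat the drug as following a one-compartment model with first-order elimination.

17000 mg

LD = Css × Vd / F = 14.4 × 212 / 0.18 = 16960 mg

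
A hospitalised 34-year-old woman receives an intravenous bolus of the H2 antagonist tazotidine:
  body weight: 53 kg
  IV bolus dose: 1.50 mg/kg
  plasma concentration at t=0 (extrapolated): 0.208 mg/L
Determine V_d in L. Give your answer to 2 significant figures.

380 L

Dose = 1.50 × 53 = 79.50 mg
Vd = Dose / C₀ = 79.50 / 0.208 = 382.2 L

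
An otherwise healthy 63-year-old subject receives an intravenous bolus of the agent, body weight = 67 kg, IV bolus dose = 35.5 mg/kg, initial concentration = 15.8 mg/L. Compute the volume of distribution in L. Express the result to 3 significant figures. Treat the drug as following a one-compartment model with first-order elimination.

Dose = 35.5 × 67 = 2379 mg
Vd = Dose / C₀ = 2379 / 15.8 = 150.6 L

151 L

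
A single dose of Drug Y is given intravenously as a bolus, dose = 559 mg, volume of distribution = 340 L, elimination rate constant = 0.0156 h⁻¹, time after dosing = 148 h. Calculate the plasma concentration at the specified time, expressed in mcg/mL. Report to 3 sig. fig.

0.163 mcg/mL

C₀ = Dose / Vd = 559.0 / 340 = 1.644 mg/L
C = C₀ · e^(−k·t) = 1.644 × e^(−0.01560 × 148)
  = 1.644 × 0.09938 = 0.1634 mg/L
(0.1634 mg/L = 0.1634 mcg/mL)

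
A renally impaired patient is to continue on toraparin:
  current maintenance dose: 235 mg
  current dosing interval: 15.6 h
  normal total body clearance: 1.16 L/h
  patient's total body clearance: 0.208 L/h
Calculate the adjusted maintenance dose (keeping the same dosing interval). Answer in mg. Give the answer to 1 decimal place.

To keep the same average steady-state level, dosing rate must scale with clearance.
CL ratio = 0.208 / 1.16 = 0.1793
New dose (same interval) = 235 × 0.1793 = 42.14 mg

42.1 mg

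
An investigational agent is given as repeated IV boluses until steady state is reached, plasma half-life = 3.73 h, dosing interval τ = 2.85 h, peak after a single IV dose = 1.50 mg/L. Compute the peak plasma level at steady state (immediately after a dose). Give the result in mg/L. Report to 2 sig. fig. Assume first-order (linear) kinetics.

k = ln2 / t½ = 0.693147 / 3.73 = 0.1858 h⁻¹
e^(−kτ) = e^(−0.1858 × 2.85) = 0.5889
Accumulation ratio R = 1 / (1 − e^(−kτ)) = 1 / (1 − 0.5889) = 2.432
Steady-state peak = C₀ × R = 1.50 × 2.432 = 3.648 mg/L

3.6 mg/L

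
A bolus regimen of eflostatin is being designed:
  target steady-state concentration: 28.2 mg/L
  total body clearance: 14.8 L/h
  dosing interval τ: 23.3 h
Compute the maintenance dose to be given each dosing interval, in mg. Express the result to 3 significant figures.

At steady state, Dose/τ = Css × CL.
Dose = Css × CL × τ = 28.2 × 14.80 × 23.3 = 9724 mg

9720 mg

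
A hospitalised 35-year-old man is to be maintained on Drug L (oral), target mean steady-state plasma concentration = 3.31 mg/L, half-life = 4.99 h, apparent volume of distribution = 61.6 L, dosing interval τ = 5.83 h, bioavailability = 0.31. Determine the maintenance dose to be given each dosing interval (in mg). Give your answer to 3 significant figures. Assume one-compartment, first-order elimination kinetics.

k = ln2 / t½ = 0.693147 / 4.99 = 0.1389 h⁻¹
CL = k × Vd = 0.1389 × 61.6 = 8.556 L/h
At steady state, F × (Dose/τ) = Css × CL.
Dose = Css × CL × τ / F = 3.31 × 8.556 × 5.83 / 0.31 = 532.6 mg

533 mg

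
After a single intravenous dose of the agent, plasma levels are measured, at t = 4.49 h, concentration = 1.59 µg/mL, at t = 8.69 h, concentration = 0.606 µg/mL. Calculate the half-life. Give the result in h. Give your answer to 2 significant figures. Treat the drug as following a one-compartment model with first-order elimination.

k = ln(C₁/C₂) / (t₂ − t₁) = ln(1.59/0.606) / (8.69 − 4.49)
  = 0.9646 / 4.200 = 0.2297 h⁻¹
t½ = ln2 / k = 0.693147 / 0.2297 = 3.018 h

3.0 h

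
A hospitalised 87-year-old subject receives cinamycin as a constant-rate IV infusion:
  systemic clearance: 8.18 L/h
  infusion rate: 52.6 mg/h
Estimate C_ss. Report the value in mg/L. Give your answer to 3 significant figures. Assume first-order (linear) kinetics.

6.43 mg/L

At steady state Css = R₀ / CL = 52.6 / 8.180 = 6.430 mg/L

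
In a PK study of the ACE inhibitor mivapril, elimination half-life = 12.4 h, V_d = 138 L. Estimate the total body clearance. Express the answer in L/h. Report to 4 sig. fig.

7.714 L/h

k = ln2 / t½ = 0.693147 / 12.4 = 0.05590 h⁻¹
CL = k × Vd = 0.05590 × 138 = 7.714 L/h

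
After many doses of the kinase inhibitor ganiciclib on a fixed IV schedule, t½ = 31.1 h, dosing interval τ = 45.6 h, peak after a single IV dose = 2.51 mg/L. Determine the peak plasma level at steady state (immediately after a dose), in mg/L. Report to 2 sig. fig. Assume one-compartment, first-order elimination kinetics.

3.9 mg/L

k = ln2 / t½ = 0.693147 / 31.1 = 0.02229 h⁻¹
e^(−kτ) = e^(−0.02229 × 45.6) = 0.3619
Accumulation ratio R = 1 / (1 − e^(−kτ)) = 1 / (1 − 0.3619) = 1.567
Steady-state peak = C₀ × R = 2.51 × 1.567 = 3.933 mg/L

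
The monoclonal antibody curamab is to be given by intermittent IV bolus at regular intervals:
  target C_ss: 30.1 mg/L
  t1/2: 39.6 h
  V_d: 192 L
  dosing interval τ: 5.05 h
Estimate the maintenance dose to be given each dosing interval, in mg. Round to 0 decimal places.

511 mg

k = ln2 / t½ = 0.693147 / 39.6 = 0.01750 h⁻¹
CL = k × Vd = 0.01750 × 192 = 3.360 L/h
At steady state, Dose/τ = Css × CL.
Dose = Css × CL × τ = 30.1 × 3.360 × 5.05 = 510.7 mg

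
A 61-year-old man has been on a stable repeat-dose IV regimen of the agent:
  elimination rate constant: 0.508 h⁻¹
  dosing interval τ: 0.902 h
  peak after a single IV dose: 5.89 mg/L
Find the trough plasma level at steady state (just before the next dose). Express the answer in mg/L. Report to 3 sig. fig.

10.1 mg/L

e^(−kτ) = e^(−0.5080 × 0.902) = 0.6324
Accumulation ratio R = 1 / (1 − e^(−kτ)) = 1 / (1 − 0.6324) = 2.720
Steady-state trough = C₀ × R × e^(−kτ) = 5.89 × 2.720 × 0.6324 = 10.13 mg/L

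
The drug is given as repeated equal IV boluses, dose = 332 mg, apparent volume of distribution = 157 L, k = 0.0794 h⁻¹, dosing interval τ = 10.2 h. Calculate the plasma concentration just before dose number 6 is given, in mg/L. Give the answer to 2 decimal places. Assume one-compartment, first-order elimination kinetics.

1.67 mg/L

C₀ per dose = Dose / Vd = 332 / 157 = 2.115 mg/L
Fraction remaining after one interval: r = e^(−kτ) = e^(−0.07940 × 10.2) = 0.4449
Before dose 6, 5 doses have been given (aged 1τ, 2τ, 3τ, 4τ, 5τ).
C_trough = C₀ × (r + r² + … + r^5) = C₀ × r(1−r^5)/(1−r)
        = 2.115 × 0.4449 × (1 − 0.01743) / (1 − 0.4449) = 1.666 mg/L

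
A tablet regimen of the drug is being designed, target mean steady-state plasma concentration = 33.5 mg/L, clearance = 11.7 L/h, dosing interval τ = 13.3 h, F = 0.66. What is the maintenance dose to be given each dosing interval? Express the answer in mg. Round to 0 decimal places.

7898 mg

At steady state, F × (Dose/τ) = Css × CL.
Dose = Css × CL × τ / F = 33.5 × 11.70 × 13.3 / 0.66 = 7898 mg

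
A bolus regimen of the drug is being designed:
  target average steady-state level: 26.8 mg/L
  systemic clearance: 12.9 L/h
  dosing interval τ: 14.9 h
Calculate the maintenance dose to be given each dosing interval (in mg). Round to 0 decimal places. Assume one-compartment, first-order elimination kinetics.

At steady state, Dose/τ = Css × CL.
Dose = Css × CL × τ = 26.8 × 12.90 × 14.9 = 5151 mg

5151 mg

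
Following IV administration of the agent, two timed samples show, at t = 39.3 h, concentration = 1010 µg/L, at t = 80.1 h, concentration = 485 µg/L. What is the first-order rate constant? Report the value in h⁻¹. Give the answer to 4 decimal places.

0.0180 h⁻¹

k = ln(C₁/C₂) / (t₂ − t₁) = ln(1010/485) / (80.1 − 39.3)
  = 0.7336 / 40.80 = 0.01798 h⁻¹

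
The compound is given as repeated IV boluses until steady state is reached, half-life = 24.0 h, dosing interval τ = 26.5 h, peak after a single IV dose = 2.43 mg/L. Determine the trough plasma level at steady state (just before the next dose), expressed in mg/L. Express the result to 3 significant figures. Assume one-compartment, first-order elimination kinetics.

k = ln2 / t½ = 0.693147 / 24.0 = 0.02888 h⁻¹
e^(−kτ) = e^(−0.02888 × 26.5) = 0.4652
Accumulation ratio R = 1 / (1 − e^(−kτ)) = 1 / (1 − 0.4652) = 1.870
Steady-state trough = C₀ × R × e^(−kτ) = 2.43 × 1.870 × 0.4652 = 2.114 mg/L

2.11 mg/L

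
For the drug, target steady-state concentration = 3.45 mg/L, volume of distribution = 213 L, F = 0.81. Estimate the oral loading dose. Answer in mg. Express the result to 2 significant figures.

910 mg

LD = Css × Vd / F = 3.45 × 213 / 0.81 = 907.2 mg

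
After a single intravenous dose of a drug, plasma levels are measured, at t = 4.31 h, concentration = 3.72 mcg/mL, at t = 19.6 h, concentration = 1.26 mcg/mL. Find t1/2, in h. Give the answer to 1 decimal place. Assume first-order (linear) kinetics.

k = ln(C₁/C₂) / (t₂ − t₁) = ln(3.72/1.26) / (19.6 − 4.31)
  = 1.083 / 15.29 = 0.07083 h⁻¹
t½ = ln2 / k = 0.693147 / 0.07083 = 9.786 h

9.8 h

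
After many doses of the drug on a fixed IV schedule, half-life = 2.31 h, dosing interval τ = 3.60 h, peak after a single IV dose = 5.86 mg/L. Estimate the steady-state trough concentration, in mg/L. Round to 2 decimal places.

3.01 mg/L

k = ln2 / t½ = 0.693147 / 2.31 = 0.3001 h⁻¹
e^(−kτ) = e^(−0.3001 × 3.60) = 0.3395
Accumulation ratio R = 1 / (1 − e^(−kτ)) = 1 / (1 − 0.3395) = 1.514
Steady-state trough = C₀ × R × e^(−kτ) = 5.86 × 1.514 × 0.3395 = 3.012 mg/L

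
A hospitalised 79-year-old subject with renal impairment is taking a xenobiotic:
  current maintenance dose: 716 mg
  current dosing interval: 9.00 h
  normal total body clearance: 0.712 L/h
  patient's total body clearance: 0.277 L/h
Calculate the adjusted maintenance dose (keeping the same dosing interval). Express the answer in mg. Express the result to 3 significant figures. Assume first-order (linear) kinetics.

To keep the same average steady-state level, dosing rate must scale with clearance.
CL ratio = 0.277 / 0.712 = 0.3890
New dose (same interval) = 716 × 0.3890 = 278.5 mg

279 mg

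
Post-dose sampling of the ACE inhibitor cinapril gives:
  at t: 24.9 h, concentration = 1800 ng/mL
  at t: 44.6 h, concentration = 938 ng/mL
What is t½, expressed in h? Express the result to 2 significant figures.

21 h

k = ln(C₁/C₂) / (t₂ − t₁) = ln(1800/938) / (44.6 − 24.9)
  = 0.6518 / 19.70 = 0.03309 h⁻¹
t½ = ln2 / k = 0.693147 / 0.03309 = 20.95 h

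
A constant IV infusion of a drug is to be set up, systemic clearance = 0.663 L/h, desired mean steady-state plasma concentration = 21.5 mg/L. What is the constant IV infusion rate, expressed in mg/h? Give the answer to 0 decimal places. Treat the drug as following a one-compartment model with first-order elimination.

At steady state, infusion rate R₀ = Css × CL = 21.5 × 0.6630 = 14.25 mg/h

14 mg/h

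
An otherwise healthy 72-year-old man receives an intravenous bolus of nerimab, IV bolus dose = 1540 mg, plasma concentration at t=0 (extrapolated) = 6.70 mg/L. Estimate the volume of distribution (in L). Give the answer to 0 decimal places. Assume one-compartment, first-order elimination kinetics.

Vd = Dose / C₀ = 1540 / 6.70 = 229.9 L

230 L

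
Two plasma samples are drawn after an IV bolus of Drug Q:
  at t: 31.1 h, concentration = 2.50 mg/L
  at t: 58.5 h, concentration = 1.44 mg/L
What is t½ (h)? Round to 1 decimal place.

34.4 h

k = ln(C₁/C₂) / (t₂ − t₁) = ln(2.50/1.44) / (58.5 − 31.1)
  = 0.5516 / 27.40 = 0.02013 h⁻¹
t½ = ln2 / k = 0.693147 / 0.02013 = 34.43 h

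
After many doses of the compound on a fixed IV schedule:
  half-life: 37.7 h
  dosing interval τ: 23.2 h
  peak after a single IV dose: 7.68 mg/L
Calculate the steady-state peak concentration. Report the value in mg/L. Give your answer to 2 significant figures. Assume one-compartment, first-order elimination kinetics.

22 mg/L

k = ln2 / t½ = 0.693147 / 37.7 = 0.01839 h⁻¹
e^(−kτ) = e^(−0.01839 × 23.2) = 0.6527
Accumulation ratio R = 1 / (1 − e^(−kτ)) = 1 / (1 − 0.6527) = 2.879
Steady-state peak = C₀ × R = 7.68 × 2.879 = 22.11 mg/L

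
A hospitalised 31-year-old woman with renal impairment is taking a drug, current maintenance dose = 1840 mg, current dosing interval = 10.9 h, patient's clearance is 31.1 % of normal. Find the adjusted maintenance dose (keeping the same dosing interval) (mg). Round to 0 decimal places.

572 mg

To keep the same average steady-state level, dosing rate must scale with clearance.
CL ratio = 31.1 / 100 = 0.3110
New dose (same interval) = 1840 × 0.3110 = 572.2 mg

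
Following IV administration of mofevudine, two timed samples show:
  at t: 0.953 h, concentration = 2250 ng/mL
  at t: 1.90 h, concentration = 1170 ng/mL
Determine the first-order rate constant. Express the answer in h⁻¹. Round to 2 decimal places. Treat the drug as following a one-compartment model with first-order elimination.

k = ln(C₁/C₂) / (t₂ − t₁) = ln(2250/1170) / (1.90 − 0.953)
  = 0.6539 / 0.9470 = 0.6905 h⁻¹

0.69 h⁻¹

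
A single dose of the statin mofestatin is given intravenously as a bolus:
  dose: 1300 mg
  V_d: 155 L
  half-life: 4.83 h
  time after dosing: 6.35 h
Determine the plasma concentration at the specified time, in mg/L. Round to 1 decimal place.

C₀ = Dose / Vd = 1300 / 155 = 8.387 mg/L
k = ln2 / t½ = 0.693147 / 4.83 = 0.1435 h⁻¹
C = C₀ · e^(−k·t) = 8.387 × e^(−0.1435 × 6.35)
  = 8.387 × 0.4020 = 3.372 mg/L

3.4 mg/L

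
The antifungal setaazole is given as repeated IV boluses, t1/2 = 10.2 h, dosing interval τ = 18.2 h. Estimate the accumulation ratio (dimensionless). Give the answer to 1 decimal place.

1.4

k = ln2 / t½ = 0.693147 / 10.2 = 0.06796 h⁻¹
e^(−kτ) = e^(−0.06796 × 18.2) = 0.2903
Accumulation ratio R = 1 / (1 − e^(−kτ)) = 1 / (1 − 0.2903) = 1.409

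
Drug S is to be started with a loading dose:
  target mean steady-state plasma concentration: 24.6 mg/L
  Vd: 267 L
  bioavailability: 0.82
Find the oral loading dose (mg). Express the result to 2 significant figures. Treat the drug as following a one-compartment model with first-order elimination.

LD = Css × Vd / F = 24.6 × 267 / 0.82 = 8010 mg

8000 mg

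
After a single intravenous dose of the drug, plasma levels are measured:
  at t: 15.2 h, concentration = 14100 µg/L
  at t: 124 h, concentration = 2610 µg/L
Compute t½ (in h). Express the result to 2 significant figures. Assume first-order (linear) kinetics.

k = ln(C₁/C₂) / (t₂ − t₁) = ln(14100/2610) / (124 − 15.2)
  = 1.687 / 108.8 = 0.01551 h⁻¹
t½ = ln2 / k = 0.693147 / 0.01551 = 44.69 h

45 h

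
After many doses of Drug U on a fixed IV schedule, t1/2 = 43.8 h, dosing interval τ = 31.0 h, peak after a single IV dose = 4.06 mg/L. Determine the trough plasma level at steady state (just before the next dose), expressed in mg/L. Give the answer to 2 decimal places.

6.41 mg/L

k = ln2 / t½ = 0.693147 / 43.8 = 0.01583 h⁻¹
e^(−kτ) = e^(−0.01583 × 31.0) = 0.6122
Accumulation ratio R = 1 / (1 − e^(−kτ)) = 1 / (1 − 0.6122) = 2.579
Steady-state trough = C₀ × R × e^(−kτ) = 4.06 × 2.579 × 0.6122 = 6.410 mg/L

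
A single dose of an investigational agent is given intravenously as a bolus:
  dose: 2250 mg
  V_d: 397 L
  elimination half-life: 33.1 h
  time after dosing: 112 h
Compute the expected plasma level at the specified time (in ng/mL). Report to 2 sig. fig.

540 ng/mL

C₀ = Dose / Vd = 2250 / 397 = 5.668 mg/L
k = ln2 / t½ = 0.693147 / 33.1 = 0.02094 h⁻¹
C = C₀ · e^(−k·t) = 5.668 × e^(−0.02094 × 112)
  = 5.668 × 0.09582 = 0.5431 mg/L
Convert: 0.5431 mg/L × 1000 = 543.1 ng/mL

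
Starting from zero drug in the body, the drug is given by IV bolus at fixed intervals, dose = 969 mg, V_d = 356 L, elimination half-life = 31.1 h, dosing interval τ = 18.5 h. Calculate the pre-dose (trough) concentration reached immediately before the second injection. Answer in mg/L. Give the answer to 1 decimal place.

C₀ per dose = Dose / Vd = 969 / 356 = 2.722 mg/L
k = ln2 / t½ = 0.693147 / 31.1 = 0.02229 h⁻¹
Fraction remaining after one interval: r = e^(−kτ) = e^(−0.02229 × 18.5) = 0.6621
Before dose 2, 1 dose has been given (aged 1τ).
C_trough = C₀ × r = 2.722 × 0.6621 = 1.802 mg/L

1.8 mg/L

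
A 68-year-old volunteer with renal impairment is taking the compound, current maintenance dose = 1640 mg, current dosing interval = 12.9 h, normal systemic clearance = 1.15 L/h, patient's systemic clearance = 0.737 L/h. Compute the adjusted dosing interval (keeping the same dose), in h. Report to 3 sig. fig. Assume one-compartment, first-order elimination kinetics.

20.1 h

To keep the same average steady-state level, dosing rate must scale with clearance.
CL ratio = 0.737 / 1.15 = 0.6409
New interval (same dose) = 12.9 / 0.6409 = 20.13 h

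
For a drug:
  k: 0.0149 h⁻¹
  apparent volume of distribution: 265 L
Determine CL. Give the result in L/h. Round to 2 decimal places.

CL = k × Vd = 0.0149 × 265 = 3.949 L/h

3.95 L/h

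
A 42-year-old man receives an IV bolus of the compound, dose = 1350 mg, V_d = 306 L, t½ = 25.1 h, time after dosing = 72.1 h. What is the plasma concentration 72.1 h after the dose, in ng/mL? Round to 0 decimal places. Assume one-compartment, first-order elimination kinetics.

602 ng/mL

C₀ = Dose / Vd = 1350 / 306 = 4.412 mg/L
k = ln2 / t½ = 0.693147 / 25.1 = 0.02762 h⁻¹
C = C₀ · e^(−k·t) = 4.412 × e^(−0.02762 × 72.1)
  = 4.412 × 0.1365 = 0.6022 mg/L
Convert: 0.6022 mg/L × 1000 = 602.2 ng/mL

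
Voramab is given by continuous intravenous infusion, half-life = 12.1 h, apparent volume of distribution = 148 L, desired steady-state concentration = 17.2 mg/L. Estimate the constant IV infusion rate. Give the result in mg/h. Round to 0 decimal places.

k = ln2 / t½ = 0.693147 / 12.1 = 0.05728 h⁻¹
CL = k × Vd = 0.05728 × 148 = 8.477 L/h
At steady state, infusion rate R₀ = Css × CL = 17.2 × 8.477 = 145.8 mg/h

146 mg/h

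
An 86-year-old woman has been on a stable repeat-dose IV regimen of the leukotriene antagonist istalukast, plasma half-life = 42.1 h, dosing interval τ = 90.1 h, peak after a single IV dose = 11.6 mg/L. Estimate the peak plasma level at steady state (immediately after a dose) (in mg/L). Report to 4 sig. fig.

k = ln2 / t½ = 0.693147 / 42.1 = 0.01646 h⁻¹
e^(−kτ) = e^(−0.01646 × 90.1) = 0.2269
Accumulation ratio R = 1 / (1 − e^(−kτ)) = 1 / (1 − 0.2269) = 1.293
Steady-state peak = C₀ × R = 11.6 × 1.293 = 15.00 mg/L

15.00 mg/L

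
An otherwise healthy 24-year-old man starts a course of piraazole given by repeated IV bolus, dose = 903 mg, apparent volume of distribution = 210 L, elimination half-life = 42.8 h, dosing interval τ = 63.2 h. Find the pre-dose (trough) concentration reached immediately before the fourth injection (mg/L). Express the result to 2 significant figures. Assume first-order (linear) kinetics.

2.3 mg/L

C₀ per dose = Dose / Vd = 903 / 210 = 4.300 mg/L
k = ln2 / t½ = 0.693147 / 42.8 = 0.01620 h⁻¹
Fraction remaining after one interval: r = e^(−kτ) = e^(−0.01620 × 63.2) = 0.3592
Before dose 4, 3 doses have been given (aged 1τ, 2τ, 3τ).
C_trough = C₀ × (r + r² + … + r^3) = C₀ × r(1−r^3)/(1−r)
        = 4.300 × 0.3592 × (1 − 0.04635) / (1 − 0.3592) = 2.299 mg/L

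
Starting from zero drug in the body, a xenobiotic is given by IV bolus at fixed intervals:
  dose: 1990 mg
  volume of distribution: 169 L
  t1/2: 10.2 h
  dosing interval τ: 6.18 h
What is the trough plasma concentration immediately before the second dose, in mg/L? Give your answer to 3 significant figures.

C₀ per dose = Dose / Vd = 1990 / 169 = 11.78 mg/L
k = ln2 / t½ = 0.693147 / 10.2 = 0.06796 h⁻¹
Fraction remaining after one interval: r = e^(−kτ) = e^(−0.06796 × 6.18) = 0.6571
Before dose 2, 1 dose has been given (aged 1τ).
C_trough = C₀ × r = 11.78 × 0.6571 = 7.741 mg/L

7.74 mg/L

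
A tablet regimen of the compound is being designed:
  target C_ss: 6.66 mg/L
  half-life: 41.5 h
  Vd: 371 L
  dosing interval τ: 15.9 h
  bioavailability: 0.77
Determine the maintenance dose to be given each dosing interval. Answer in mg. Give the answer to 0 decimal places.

852 mg

k = ln2 / t½ = 0.693147 / 41.5 = 0.01670 h⁻¹
CL = k × Vd = 0.01670 × 371 = 6.196 L/h
At steady state, F × (Dose/τ) = Css × CL.
Dose = Css × CL × τ / F = 6.66 × 6.196 × 15.9 / 0.77 = 852.1 mg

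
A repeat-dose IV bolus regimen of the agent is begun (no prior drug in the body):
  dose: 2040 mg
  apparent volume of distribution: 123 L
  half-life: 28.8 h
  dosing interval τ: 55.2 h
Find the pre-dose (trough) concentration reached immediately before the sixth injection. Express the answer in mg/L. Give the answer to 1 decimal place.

6.0 mg/L

C₀ per dose = Dose / Vd = 2040 / 123 = 16.59 mg/L
k = ln2 / t½ = 0.693147 / 28.8 = 0.02407 h⁻¹
Fraction remaining after one interval: r = e^(−kτ) = e^(−0.02407 × 55.2) = 0.2648
Before dose 6, 5 doses have been given (aged 1τ, 2τ, 3τ, 4τ, 5τ).
C_trough = C₀ × (r + r² + … + r^5) = C₀ × r(1−r^5)/(1−r)
        = 16.59 × 0.2648 × (1 − 0.001302) / (1 − 0.2648) = 5.968 mg/L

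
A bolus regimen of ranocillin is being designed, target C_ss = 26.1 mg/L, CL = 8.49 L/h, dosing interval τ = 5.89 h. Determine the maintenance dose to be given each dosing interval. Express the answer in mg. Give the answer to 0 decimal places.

1305 mg

At steady state, Dose/τ = Css × CL.
Dose = Css × CL × τ = 26.1 × 8.490 × 5.89 = 1305 mg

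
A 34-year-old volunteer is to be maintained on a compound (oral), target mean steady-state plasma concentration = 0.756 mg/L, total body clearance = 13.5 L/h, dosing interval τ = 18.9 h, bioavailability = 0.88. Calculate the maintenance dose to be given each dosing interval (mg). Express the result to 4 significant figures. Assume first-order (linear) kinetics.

At steady state, F × (Dose/τ) = Css × CL.
Dose = Css × CL × τ / F = 0.756 × 13.50 × 18.9 / 0.88 = 219.2 mg

219.2 mg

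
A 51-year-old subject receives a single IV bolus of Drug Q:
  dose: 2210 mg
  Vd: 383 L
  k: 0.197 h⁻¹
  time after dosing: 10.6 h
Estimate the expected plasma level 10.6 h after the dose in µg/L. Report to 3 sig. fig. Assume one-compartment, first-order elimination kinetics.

715 µg/L

C₀ = Dose / Vd = 2210 / 383 = 5.770 mg/L
C = C₀ · e^(−k·t) = 5.770 × e^(−0.1970 × 10.6)
  = 5.770 × 0.1239 = 0.7149 mg/L
Convert: 0.7149 mg/L × 1000 = 714.9 µg/L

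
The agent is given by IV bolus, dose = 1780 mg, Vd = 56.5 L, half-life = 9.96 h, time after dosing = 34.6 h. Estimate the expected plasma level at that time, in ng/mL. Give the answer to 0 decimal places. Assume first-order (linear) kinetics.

C₀ = Dose / Vd = 1780 / 56.5 = 31.50 mg/L
k = ln2 / t½ = 0.693147 / 9.96 = 0.06959 h⁻¹
C = C₀ · e^(−k·t) = 31.50 × e^(−0.06959 × 34.6)
  = 31.50 × 0.09001 = 2.835 mg/L
Convert: 2.835 mg/L × 1000 = 2835 ng/mL

2835 ng/mL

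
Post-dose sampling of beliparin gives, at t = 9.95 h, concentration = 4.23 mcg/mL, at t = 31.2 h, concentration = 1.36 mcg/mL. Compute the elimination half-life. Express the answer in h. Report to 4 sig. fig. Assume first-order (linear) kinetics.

12.98 h

k = ln(C₁/C₂) / (t₂ − t₁) = ln(4.23/1.36) / (31.2 − 9.95)
  = 1.135 / 21.25 = 0.05341 h⁻¹
t½ = ln2 / k = 0.693147 / 0.05341 = 12.98 h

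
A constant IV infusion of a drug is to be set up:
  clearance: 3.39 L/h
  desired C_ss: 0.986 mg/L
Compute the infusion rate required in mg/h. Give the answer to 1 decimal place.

3.3 mg/h

At steady state, infusion rate R₀ = Css × CL = 0.986 × 3.390 = 3.343 mg/h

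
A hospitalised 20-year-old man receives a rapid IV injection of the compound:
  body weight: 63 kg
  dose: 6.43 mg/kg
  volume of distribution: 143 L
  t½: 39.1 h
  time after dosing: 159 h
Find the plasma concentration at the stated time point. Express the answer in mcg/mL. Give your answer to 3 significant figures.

0.169 mcg/mL

Total dose = 6.43 × 63 = 405.1 mg
C₀ = Dose / Vd = 405.1 / 143 = 2.833 mg/L
k = ln2 / t½ = 0.693147 / 39.1 = 0.01773 h⁻¹
C = C₀ · e^(−k·t) = 2.833 × e^(−0.01773 × 159)
  = 2.833 × 0.05966 = 0.1690 mg/L
(0.1690 mg/L = 0.1690 mcg/mL)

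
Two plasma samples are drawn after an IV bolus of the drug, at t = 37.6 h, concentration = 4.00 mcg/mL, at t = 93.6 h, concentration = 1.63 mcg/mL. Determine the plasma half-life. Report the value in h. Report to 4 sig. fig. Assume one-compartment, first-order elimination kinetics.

k = ln(C₁/C₂) / (t₂ − t₁) = ln(4.00/1.63) / (93.6 − 37.6)
  = 0.8977 / 56.00 = 0.01603 h⁻¹
t½ = ln2 / k = 0.693147 / 0.01603 = 43.24 h

43.24 h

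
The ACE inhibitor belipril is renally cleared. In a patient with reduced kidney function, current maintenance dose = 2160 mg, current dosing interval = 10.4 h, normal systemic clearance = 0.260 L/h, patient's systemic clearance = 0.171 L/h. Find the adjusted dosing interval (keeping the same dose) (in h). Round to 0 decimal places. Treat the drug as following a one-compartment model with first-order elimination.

To keep the same average steady-state level, dosing rate must scale with clearance.
CL ratio = 0.171 / 0.260 = 0.6577
New interval (same dose) = 10.4 / 0.6577 = 15.81 h

16 h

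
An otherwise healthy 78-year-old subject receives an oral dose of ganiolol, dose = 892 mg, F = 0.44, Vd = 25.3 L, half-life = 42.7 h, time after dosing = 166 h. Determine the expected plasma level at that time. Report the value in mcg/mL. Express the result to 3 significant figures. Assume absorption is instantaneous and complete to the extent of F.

1.05 mcg/mL

Amount reaching circulation = F × Dose = 0.44 × 892.0 = 392.5 mg
C₀ = F·Dose / Vd = 392.5 / 25.3 = 15.51 mg/L
k = ln2 / t½ = 0.693147 / 42.7 = 0.01623 h⁻¹
C = C₀ · e^(−k·t) = 15.51 × e^(−0.01623 × 166)
  = 15.51 × 0.06760 = 1.048 mg/L
(1.048 mg/L = 1.048 mcg/mL)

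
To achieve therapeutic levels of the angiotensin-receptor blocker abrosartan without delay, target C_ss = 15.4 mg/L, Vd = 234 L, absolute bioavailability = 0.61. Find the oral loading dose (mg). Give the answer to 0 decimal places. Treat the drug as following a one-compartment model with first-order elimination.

LD = Css × Vd / F = 15.4 × 234 / 0.61 = 5908 mg

5908 mg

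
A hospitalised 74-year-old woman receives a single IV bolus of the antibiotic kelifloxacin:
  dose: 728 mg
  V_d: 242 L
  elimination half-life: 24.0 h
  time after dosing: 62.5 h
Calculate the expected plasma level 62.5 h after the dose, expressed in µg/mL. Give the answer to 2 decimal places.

C₀ = Dose / Vd = 728.0 / 242 = 3.008 mg/L
k = ln2 / t½ = 0.693147 / 24.0 = 0.02888 h⁻¹
C = C₀ · e^(−k·t) = 3.008 × e^(−0.02888 × 62.5)
  = 3.008 × 0.1645 = 0.4948 mg/L
(0.4948 mg/L = 0.4948 µg/mL)

0.49 µg/mL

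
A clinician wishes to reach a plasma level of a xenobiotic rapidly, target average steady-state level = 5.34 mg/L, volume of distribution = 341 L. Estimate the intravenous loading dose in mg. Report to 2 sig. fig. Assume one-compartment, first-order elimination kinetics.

LD = Css × Vd = 5.34 × 341 = 1821 mg

1800 mg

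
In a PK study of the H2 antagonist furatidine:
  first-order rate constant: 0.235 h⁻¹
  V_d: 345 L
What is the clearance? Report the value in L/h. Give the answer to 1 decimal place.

CL = k × Vd = 0.235 × 345 = 81.08 L/h

81.1 L/h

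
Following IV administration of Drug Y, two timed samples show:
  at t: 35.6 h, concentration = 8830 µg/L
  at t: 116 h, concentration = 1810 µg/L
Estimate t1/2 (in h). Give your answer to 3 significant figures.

35.2 h

k = ln(C₁/C₂) / (t₂ − t₁) = ln(8830/1810) / (116 − 35.6)
  = 1.585 / 80.40 = 0.01971 h⁻¹
t½ = ln2 / k = 0.693147 / 0.01971 = 35.17 h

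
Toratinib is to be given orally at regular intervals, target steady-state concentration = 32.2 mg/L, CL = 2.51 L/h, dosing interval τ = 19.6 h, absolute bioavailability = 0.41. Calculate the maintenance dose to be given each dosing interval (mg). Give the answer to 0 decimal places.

At steady state, F × (Dose/τ) = Css × CL.
Dose = Css × CL × τ / F = 32.2 × 2.510 × 19.6 / 0.41 = 3864 mg

3864 mg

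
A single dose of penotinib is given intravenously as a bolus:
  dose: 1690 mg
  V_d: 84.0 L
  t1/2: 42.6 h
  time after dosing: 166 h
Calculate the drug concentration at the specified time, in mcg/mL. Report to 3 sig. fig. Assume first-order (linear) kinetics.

C₀ = Dose / Vd = 1690 / 84.0 = 20.12 mg/L
k = ln2 / t½ = 0.693147 / 42.6 = 0.01627 h⁻¹
C = C₀ · e^(−k·t) = 20.12 × e^(−0.01627 × 166)
  = 20.12 × 0.06715 = 1.351 mg/L
(1.351 mg/L = 1.351 mcg/mL)

1.35 mcg/mL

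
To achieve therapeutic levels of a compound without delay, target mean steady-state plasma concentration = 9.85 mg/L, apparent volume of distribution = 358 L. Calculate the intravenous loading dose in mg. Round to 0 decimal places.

LD = Css × Vd = 9.85 × 358 = 3526 mg

3526 mg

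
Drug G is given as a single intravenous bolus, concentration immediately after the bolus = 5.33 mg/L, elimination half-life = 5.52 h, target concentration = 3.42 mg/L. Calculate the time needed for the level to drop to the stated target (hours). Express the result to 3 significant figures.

3.53 h

k = ln2 / t½ = 0.693147 / 5.52 = 0.1256 h⁻¹
t = ln(C₀ / C) / k = ln(5.330 / 3.42) / 0.1256
  = ln(1.558) / 0.1256 = 0.4434 / 0.1256 = 3.530 h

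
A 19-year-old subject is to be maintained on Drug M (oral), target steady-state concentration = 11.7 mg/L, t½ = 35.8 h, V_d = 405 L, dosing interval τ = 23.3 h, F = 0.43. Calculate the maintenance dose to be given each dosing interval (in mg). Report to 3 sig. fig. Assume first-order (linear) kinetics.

4970 mg

k = ln2 / t½ = 0.693147 / 35.8 = 0.01936 h⁻¹
CL = k × Vd = 0.01936 × 405 = 7.841 L/h
At steady state, F × (Dose/τ) = Css × CL.
Dose = Css × CL × τ / F = 11.7 × 7.841 × 23.3 / 0.43 = 4971 mg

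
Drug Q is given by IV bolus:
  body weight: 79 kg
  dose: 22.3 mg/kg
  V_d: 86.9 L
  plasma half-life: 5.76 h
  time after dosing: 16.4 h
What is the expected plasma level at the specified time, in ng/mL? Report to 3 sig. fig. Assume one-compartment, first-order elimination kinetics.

2820 ng/mL

Total dose = 22.3 × 79 = 1762 mg
C₀ = Dose / Vd = 1762 / 86.9 = 20.28 mg/L
k = ln2 / t½ = 0.693147 / 5.76 = 0.1203 h⁻¹
C = C₀ · e^(−k·t) = 20.28 × e^(−0.1203 × 16.4)
  = 20.28 × 0.1391 = 2.821 mg/L
Convert: 2.821 mg/L × 1000 = 2821 ng/mL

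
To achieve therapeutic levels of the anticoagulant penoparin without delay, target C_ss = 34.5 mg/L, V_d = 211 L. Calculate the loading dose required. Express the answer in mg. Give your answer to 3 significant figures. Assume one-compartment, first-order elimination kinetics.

LD = Css × Vd = 34.5 × 211 = 7280 mg

7280 mg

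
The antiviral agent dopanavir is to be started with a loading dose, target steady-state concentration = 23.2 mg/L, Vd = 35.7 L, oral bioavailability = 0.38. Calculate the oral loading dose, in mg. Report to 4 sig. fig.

LD = Css × Vd / F = 23.2 × 35.7 / 0.38 = 2180 mg

2180 mg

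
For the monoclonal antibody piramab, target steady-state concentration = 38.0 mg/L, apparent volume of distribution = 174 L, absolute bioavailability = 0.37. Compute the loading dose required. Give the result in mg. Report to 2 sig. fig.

LD = Css × Vd / F = 38.0 × 174 / 0.37 = 17870 mg

18000 mg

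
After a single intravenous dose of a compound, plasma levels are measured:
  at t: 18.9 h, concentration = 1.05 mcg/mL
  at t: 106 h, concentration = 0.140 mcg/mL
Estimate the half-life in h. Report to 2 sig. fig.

30 h

k = ln(C₁/C₂) / (t₂ − t₁) = ln(1.05/0.140) / (106 − 18.9)
  = 2.015 / 87.10 = 0.02313 h⁻¹
t½ = ln2 / k = 0.693147 / 0.02313 = 29.97 h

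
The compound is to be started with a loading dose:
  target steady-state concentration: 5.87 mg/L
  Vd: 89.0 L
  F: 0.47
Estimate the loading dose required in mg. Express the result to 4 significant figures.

LD = Css × Vd / F = 5.87 × 89.0 / 0.47 = 1112 mg

1112 mg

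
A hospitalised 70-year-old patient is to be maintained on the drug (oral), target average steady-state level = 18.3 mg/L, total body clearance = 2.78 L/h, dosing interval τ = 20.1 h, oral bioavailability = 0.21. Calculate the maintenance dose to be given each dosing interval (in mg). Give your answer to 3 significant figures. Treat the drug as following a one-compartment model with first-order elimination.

4870 mg

At steady state, F × (Dose/τ) = Css × CL.
Dose = Css × CL × τ / F = 18.3 × 2.780 × 20.1 / 0.21 = 4869 mg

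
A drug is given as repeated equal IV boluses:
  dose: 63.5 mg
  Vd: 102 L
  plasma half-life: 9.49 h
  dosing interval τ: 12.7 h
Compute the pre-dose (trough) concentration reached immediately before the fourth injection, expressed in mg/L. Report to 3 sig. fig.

C₀ per dose = Dose / Vd = 63.5 / 102 = 0.6225 mg/L
k = ln2 / t½ = 0.693147 / 9.49 = 0.07304 h⁻¹
Fraction remaining after one interval: r = e^(−kτ) = e^(−0.07304 × 12.7) = 0.3955
Before dose 4, 3 doses have been given (aged 1τ, 2τ, 3τ).
C_trough = C₀ × (r + r² + … + r^3) = C₀ × r(1−r^3)/(1−r)
        = 0.6225 × 0.3955 × (1 − 0.06186) / (1 − 0.3955) = 0.3821 mg/L

0.382 mg/L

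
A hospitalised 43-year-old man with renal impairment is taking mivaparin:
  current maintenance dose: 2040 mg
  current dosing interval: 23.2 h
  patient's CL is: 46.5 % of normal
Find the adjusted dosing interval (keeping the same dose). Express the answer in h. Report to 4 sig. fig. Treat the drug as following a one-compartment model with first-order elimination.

49.89 h

To keep the same average steady-state level, dosing rate must scale with clearance.
CL ratio = 46.5 / 100 = 0.4650
New interval (same dose) = 23.2 / 0.4650 = 49.89 h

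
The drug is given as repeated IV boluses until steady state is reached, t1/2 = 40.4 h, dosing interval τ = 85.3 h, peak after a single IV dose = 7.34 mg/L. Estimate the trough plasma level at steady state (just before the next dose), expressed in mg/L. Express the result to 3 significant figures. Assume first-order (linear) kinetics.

2.21 mg/L

k = ln2 / t½ = 0.693147 / 40.4 = 0.01716 h⁻¹
e^(−kτ) = e^(−0.01716 × 85.3) = 0.2314
Accumulation ratio R = 1 / (1 − e^(−kτ)) = 1 / (1 − 0.2314) = 1.301
Steady-state trough = C₀ × R × e^(−kτ) = 7.34 × 1.301 × 0.2314 = 2.210 mg/L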